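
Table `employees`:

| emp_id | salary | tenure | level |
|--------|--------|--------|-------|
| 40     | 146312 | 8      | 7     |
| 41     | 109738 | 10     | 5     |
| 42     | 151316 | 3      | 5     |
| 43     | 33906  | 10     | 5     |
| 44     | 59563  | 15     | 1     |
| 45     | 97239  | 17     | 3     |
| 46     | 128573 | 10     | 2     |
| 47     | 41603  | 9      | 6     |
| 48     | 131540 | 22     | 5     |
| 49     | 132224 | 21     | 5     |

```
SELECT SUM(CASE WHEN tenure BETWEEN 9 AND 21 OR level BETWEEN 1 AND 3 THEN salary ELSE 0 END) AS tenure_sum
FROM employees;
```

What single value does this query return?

emp_id=40: ✗
emp_id=41: ✓ → 109738
emp_id=42: ✗
emp_id=43: ✓ → 33906
emp_id=44: ✓ → 59563
emp_id=45: ✓ → 97239
emp_id=46: ✓ → 128573
emp_id=47: ✓ → 41603
emp_id=48: ✗
emp_id=49: ✓ → 132224
tenure_sum = 109738 + 33906 + 59563 + 97239 + 128573 + 41603 + 132224 = 602846

602846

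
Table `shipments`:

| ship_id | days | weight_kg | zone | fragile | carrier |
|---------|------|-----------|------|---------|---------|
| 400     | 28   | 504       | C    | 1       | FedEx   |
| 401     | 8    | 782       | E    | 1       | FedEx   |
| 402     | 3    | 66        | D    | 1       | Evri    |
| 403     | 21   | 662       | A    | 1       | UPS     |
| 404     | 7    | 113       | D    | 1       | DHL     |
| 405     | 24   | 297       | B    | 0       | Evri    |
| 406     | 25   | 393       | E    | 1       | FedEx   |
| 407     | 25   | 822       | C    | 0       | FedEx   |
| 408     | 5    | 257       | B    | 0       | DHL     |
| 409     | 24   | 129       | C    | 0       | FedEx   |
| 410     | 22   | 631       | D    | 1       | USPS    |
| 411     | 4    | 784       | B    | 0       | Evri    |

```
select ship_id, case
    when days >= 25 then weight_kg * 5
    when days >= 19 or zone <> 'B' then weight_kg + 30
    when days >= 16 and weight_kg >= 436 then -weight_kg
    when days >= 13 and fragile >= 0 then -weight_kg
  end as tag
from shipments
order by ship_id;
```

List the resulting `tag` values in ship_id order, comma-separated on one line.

ship_id=400: days >= 25 → 2520
ship_id=401: days >= 19 or zone <> 'B' → 812
ship_id=402: days >= 19 or zone <> 'B' → 96
ship_id=403: days >= 19 or zone <> 'B' → 692
ship_id=404: days >= 19 or zone <> 'B' → 143
ship_id=405: days >= 19 or zone <> 'B' → 327
ship_id=406: days >= 25 → 1965
ship_id=407: days >= 25 → 4110
ship_id=408: (no match → NULL) → NULL
ship_id=409: days >= 19 or zone <> 'B' → 159
ship_id=410: days >= 19 or zone <> 'B' → 661
ship_id=411: (no match → NULL) → NULL

2520, 812, 96, 692, 143, 327, 1965, 4110, NULL, 159, 661, NULL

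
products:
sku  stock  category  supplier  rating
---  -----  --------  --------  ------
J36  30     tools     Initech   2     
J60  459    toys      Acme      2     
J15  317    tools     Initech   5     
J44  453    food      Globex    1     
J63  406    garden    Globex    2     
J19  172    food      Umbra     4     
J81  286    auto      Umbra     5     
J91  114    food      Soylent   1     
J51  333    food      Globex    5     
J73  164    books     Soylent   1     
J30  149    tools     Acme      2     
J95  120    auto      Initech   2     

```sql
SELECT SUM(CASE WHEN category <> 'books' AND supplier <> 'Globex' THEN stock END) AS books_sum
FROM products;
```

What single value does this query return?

sku=J36: ✓ → 30
sku=J60: ✓ → 459
sku=J15: ✓ → 317
sku=J44: ✗
sku=J63: ✗
sku=J19: ✓ → 172
sku=J81: ✓ → 286
sku=J91: ✓ → 114
sku=J51: ✗
sku=J73: ✗
sku=J30: ✓ → 149
sku=J95: ✓ → 120
books_sum = 30 + 459 + 317 + 172 + 286 + 114 + 149 + 120 = 1647

1647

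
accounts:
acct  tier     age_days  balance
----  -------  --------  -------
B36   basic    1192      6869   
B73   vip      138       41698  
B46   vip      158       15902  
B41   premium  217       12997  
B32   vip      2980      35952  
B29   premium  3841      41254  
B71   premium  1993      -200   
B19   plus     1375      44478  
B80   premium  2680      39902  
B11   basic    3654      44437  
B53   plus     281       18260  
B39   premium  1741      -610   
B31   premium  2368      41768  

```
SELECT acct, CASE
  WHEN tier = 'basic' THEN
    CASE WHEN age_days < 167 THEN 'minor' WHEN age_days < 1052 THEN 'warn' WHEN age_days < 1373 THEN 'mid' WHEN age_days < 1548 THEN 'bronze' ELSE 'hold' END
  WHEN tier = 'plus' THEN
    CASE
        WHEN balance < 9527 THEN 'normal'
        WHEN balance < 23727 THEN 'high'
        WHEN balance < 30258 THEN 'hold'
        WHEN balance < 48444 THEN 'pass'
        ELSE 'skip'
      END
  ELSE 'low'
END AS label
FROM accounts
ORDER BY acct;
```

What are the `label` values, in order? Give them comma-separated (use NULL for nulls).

acct=B11: tier='basic' → inner[ELSE] → hold
acct=B19: tier='plus' → inner[balance < 48444] → pass
acct=B29: tier='premium' → outer ELSE → low
acct=B31: tier='premium' → outer ELSE → low
acct=B32: tier='vip' → outer ELSE → low
acct=B36: tier='basic' → inner[age_days < 1373] → mid
acct=B39: tier='premium' → outer ELSE → low
acct=B41: tier='premium' → outer ELSE → low
acct=B46: tier='vip' → outer ELSE → low
acct=B53: tier='plus' → inner[balance < 23727] → high
acct=B71: tier='premium' → outer ELSE → low
acct=B73: tier='vip' → outer ELSE → low
acct=B80: tier='premium' → outer ELSE → low

hold, pass, low, low, low, mid, low, low, low, high, low, low, low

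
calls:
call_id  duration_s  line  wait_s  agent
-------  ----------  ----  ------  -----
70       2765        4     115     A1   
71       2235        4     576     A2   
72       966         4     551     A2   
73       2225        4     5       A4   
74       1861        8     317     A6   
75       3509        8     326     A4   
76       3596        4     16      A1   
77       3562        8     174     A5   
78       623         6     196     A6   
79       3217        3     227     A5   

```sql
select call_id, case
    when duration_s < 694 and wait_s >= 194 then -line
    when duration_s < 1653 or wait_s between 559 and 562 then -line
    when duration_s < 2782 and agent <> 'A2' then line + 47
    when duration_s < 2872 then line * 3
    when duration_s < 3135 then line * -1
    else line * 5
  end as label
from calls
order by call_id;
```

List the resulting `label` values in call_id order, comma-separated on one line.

call_id=70: duration_s < 2782 and agent <> 'A2' → 51
call_id=71: duration_s < 2872 → 12
call_id=72: duration_s < 1653 or wait_s between 559 and 562 → -4
call_id=73: duration_s < 2782 and agent <> 'A2' → 51
call_id=74: duration_s < 2782 and agent <> 'A2' → 55
call_id=75: ELSE → 40
call_id=76: ELSE → 20
call_id=77: ELSE → 40
call_id=78: duration_s < 694 and wait_s >= 194 → -6
call_id=79: ELSE → 15

51, 12, -4, 51, 55, 40, 20, 40, -6, 15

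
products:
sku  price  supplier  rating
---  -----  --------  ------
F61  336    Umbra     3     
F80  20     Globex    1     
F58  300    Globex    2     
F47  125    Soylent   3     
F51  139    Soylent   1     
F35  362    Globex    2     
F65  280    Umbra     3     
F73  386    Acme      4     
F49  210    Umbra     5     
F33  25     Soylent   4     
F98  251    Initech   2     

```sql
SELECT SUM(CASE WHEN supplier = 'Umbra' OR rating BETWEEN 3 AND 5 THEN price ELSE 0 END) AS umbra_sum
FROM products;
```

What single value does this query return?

1362

sku=F61: ✓ → 336
sku=F80: ✗
sku=F58: ✗
sku=F47: ✓ → 125
sku=F51: ✗
sku=F35: ✗
sku=F65: ✓ → 280
sku=F73: ✓ → 386
sku=F49: ✓ → 210
sku=F33: ✓ → 25
sku=F98: ✗
umbra_sum = 336 + 125 + 280 + 386 + 210 + 25 = 1362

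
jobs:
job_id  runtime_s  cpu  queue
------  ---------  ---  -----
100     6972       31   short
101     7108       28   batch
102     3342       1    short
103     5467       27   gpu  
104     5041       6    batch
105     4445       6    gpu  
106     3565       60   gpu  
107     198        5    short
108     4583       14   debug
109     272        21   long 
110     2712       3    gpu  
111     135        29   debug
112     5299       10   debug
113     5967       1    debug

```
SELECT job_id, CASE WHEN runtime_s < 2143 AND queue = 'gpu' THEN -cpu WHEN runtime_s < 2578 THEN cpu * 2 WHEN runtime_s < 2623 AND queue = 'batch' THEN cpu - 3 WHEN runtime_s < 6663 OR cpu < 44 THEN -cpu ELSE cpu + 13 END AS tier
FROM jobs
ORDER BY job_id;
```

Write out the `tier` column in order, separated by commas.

job_id=100: runtime_s < 6663 OR cpu < 44 → -31
job_id=101: runtime_s < 6663 OR cpu < 44 → -28
job_id=102: runtime_s < 6663 OR cpu < 44 → -1
job_id=103: runtime_s < 6663 OR cpu < 44 → -27
job_id=104: runtime_s < 6663 OR cpu < 44 → -6
job_id=105: runtime_s < 6663 OR cpu < 44 → -6
job_id=106: runtime_s < 6663 OR cpu < 44 → -60
job_id=107: runtime_s < 2578 → 10
job_id=108: runtime_s < 6663 OR cpu < 44 → -14
job_id=109: runtime_s < 2578 → 42
job_id=110: runtime_s < 6663 OR cpu < 44 → -3
job_id=111: runtime_s < 2578 → 58
job_id=112: runtime_s < 6663 OR cpu < 44 → -10
job_id=113: runtime_s < 6663 OR cpu < 44 → -1

-31, -28, -1, -27, -6, -6, -60, 10, -14, 42, -3, 58, -10, -1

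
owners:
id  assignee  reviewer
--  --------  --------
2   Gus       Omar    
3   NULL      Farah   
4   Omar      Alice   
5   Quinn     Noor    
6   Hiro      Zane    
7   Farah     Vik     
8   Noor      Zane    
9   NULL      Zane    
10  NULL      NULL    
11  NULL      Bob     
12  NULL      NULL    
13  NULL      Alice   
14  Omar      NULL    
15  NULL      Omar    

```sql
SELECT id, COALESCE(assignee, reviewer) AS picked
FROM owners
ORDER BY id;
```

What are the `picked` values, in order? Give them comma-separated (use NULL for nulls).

id=2: assignee=Gus → Gus
id=3: assignee=NULL, reviewer=Farah → Farah
id=4: assignee=Omar → Omar
id=5: assignee=Quinn → Quinn
id=6: assignee=Hiro → Hiro
id=7: assignee=Farah → Farah
id=8: assignee=Noor → Noor
id=9: assignee=NULL, reviewer=Zane → Zane
id=10: assignee=NULL, reviewer=NULL (all NULL) → NULL
id=11: assignee=NULL, reviewer=Bob → Bob
id=12: assignee=NULL, reviewer=NULL (all NULL) → NULL
id=13: assignee=NULL, reviewer=Alice → Alice
id=14: assignee=Omar → Omar
id=15: assignee=NULL, reviewer=Omar → Omar

Gus, Farah, Omar, Quinn, Hiro, Farah, Noor, Zane, NULL, Bob, NULL, Alice, Omar, Omar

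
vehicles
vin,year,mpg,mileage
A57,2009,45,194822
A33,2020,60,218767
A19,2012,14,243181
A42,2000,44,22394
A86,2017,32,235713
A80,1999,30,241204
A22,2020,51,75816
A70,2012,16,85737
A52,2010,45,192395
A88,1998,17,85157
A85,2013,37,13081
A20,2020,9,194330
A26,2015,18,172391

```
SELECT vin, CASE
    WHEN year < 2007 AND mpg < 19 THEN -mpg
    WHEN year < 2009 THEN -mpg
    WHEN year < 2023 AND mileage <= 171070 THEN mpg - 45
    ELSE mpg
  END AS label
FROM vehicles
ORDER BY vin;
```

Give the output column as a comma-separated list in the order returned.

vin=A19: ELSE → 14
vin=A20: ELSE → 9
vin=A22: year < 2023 AND mileage <= 171070 → 6
vin=A26: ELSE → 18
vin=A33: ELSE → 60
vin=A42: year < 2009 → -44
vin=A52: ELSE → 45
vin=A57: ELSE → 45
vin=A70: year < 2023 AND mileage <= 171070 → -29
vin=A80: year < 2009 → -30
vin=A85: year < 2023 AND mileage <= 171070 → -8
vin=A86: ELSE → 32
vin=A88: year < 2007 AND mpg < 19 → -17

14, 9, 6, 18, 60, -44, 45, 45, -29, -30, -8, 32, -17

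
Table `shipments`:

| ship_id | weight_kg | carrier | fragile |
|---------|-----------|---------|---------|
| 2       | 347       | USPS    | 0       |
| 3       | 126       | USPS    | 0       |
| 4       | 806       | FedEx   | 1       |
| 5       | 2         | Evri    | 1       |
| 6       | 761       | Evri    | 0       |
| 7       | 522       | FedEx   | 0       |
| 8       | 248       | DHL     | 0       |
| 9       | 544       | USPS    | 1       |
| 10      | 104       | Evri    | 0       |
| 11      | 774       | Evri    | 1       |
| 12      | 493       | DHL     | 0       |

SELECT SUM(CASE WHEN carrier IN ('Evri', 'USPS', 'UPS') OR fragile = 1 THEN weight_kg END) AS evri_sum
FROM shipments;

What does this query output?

3464

ship_id=2: ✓ → 347
ship_id=3: ✓ → 126
ship_id=4: ✓ → 806
ship_id=5: ✓ → 2
ship_id=6: ✓ → 761
ship_id=7: ✗
ship_id=8: ✗
ship_id=9: ✓ → 544
ship_id=10: ✓ → 104
ship_id=11: ✓ → 774
ship_id=12: ✗
evri_sum = 347 + 126 + 806 + 2 + 761 + 544 + 104 + 774 = 3464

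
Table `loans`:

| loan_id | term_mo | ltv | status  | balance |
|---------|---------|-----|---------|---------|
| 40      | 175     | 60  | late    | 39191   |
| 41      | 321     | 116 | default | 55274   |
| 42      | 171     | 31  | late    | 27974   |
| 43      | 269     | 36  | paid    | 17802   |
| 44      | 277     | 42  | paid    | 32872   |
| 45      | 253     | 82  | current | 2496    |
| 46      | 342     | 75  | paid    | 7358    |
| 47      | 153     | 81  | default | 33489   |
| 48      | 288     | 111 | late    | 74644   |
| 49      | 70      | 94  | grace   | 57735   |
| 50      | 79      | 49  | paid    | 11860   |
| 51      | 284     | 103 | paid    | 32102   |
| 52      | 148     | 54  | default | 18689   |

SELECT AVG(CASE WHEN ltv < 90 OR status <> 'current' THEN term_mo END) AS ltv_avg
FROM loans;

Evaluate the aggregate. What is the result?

217.6923076923

loan_id=40: ✓ → 175
loan_id=41: ✓ → 321
loan_id=42: ✓ → 171
loan_id=43: ✓ → 269
loan_id=44: ✓ → 277
loan_id=45: ✓ → 253
loan_id=46: ✓ → 342
loan_id=47: ✓ → 153
loan_id=48: ✓ → 288
loan_id=49: ✓ → 70
loan_id=50: ✓ → 79
loan_id=51: ✓ → 284
loan_id=52: ✓ → 148
ltv_avg = (175 + 321 + 171 + 269 + 277 + 253 + 342 + 153 + 288 + 70 + 79 + 284 + 148) / 13 = 217.6923076923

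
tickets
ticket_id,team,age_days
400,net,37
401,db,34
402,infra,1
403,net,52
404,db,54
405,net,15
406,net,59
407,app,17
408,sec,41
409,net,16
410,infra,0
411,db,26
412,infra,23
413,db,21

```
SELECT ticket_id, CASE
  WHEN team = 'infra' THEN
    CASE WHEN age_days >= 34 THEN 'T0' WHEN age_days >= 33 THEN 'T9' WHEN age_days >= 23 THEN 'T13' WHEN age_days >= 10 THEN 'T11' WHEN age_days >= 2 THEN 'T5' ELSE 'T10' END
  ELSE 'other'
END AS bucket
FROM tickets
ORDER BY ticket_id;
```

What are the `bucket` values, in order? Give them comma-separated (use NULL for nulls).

other, other, T10, other, other, other, other, other, other, other, T10, other, T13, other

ticket_id=400: team='net' → outer ELSE → other
ticket_id=401: team='db' → outer ELSE → other
ticket_id=402: team='infra' → inner[ELSE] → T10
ticket_id=403: team='net' → outer ELSE → other
ticket_id=404: team='db' → outer ELSE → other
ticket_id=405: team='net' → outer ELSE → other
ticket_id=406: team='net' → outer ELSE → other
ticket_id=407: team='app' → outer ELSE → other
ticket_id=408: team='sec' → outer ELSE → other
ticket_id=409: team='net' → outer ELSE → other
ticket_id=410: team='infra' → inner[ELSE] → T10
ticket_id=411: team='db' → outer ELSE → other
ticket_id=412: team='infra' → inner[age_days >= 23] → T13
ticket_id=413: team='db' → outer ELSE → other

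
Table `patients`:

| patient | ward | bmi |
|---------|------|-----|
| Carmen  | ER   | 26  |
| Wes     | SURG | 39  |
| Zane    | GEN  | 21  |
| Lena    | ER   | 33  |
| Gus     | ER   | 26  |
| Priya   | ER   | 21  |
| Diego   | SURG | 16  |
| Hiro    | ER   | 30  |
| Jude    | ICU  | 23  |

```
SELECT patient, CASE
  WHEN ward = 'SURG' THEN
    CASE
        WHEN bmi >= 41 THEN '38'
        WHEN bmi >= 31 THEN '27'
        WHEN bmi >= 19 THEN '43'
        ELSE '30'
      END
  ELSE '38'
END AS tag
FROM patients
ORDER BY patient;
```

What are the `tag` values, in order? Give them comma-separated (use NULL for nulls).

38, 30, 38, 38, 38, 38, 38, 27, 38

patient=Carmen: ward='ER' → outer ELSE → 38
patient=Diego: ward='SURG' → inner[ELSE] → 30
patient=Gus: ward='ER' → outer ELSE → 38
patient=Hiro: ward='ER' → outer ELSE → 38
patient=Jude: ward='ICU' → outer ELSE → 38
patient=Lena: ward='ER' → outer ELSE → 38
patient=Priya: ward='ER' → outer ELSE → 38
patient=Wes: ward='SURG' → inner[bmi >= 31] → 27
patient=Zane: ward='GEN' → outer ELSE → 38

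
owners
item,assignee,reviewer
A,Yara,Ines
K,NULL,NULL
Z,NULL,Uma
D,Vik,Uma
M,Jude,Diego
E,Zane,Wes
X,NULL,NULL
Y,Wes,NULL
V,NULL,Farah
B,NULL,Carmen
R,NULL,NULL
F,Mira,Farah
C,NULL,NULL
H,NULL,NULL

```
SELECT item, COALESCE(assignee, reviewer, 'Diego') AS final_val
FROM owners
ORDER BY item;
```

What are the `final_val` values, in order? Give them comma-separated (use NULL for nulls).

item=A: assignee=Yara → Yara
item=B: assignee=NULL, reviewer=Carmen → Carmen
item=C: assignee=NULL, reviewer=NULL, → literal Diego → Diego
item=D: assignee=Vik → Vik
item=E: assignee=Zane → Zane
item=F: assignee=Mira → Mira
item=H: assignee=NULL, reviewer=NULL, → literal Diego → Diego
item=K: assignee=NULL, reviewer=NULL, → literal Diego → Diego
item=M: assignee=Jude → Jude
item=R: assignee=NULL, reviewer=NULL, → literal Diego → Diego
item=V: assignee=NULL, reviewer=Farah → Farah
item=X: assignee=NULL, reviewer=NULL, → literal Diego → Diego
item=Y: assignee=Wes → Wes
item=Z: assignee=NULL, reviewer=Uma → Uma

Yara, Carmen, Diego, Vik, Zane, Mira, Diego, Diego, Jude, Diego, Farah, Diego, Wes, Uma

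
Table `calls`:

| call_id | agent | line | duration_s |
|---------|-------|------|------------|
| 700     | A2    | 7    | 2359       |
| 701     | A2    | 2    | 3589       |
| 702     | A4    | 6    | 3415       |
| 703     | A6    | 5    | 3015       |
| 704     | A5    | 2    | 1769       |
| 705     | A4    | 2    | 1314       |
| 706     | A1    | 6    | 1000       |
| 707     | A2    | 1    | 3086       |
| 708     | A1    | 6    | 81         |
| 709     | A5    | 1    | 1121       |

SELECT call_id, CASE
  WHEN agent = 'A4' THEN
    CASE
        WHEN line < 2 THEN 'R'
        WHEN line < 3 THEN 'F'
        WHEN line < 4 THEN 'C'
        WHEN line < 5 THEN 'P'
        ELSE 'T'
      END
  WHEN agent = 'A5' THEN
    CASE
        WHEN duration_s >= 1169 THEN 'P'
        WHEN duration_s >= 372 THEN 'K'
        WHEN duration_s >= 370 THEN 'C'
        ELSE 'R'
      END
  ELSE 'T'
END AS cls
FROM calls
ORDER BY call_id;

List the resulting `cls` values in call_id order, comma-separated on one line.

T, T, T, T, P, F, T, T, T, K

call_id=700: agent='A2' → outer ELSE → T
call_id=701: agent='A2' → outer ELSE → T
call_id=702: agent='A4' → inner[ELSE] → T
call_id=703: agent='A6' → outer ELSE → T
call_id=704: agent='A5' → inner[duration_s >= 1169] → P
call_id=705: agent='A4' → inner[line < 3] → F
call_id=706: agent='A1' → outer ELSE → T
call_id=707: agent='A2' → outer ELSE → T
call_id=708: agent='A1' → outer ELSE → T
call_id=709: agent='A5' → inner[duration_s >= 372] → K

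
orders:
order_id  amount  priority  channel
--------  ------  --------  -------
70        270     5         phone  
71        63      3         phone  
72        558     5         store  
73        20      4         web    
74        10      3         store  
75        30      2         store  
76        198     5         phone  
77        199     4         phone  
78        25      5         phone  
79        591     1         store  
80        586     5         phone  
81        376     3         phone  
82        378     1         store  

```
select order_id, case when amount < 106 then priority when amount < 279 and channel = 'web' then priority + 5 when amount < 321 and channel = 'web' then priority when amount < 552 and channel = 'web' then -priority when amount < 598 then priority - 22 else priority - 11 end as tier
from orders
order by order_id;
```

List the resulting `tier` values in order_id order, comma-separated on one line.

order_id=70: amount < 598 → -17
order_id=71: amount < 106 → 3
order_id=72: amount < 598 → -17
order_id=73: amount < 106 → 4
order_id=74: amount < 106 → 3
order_id=75: amount < 106 → 2
order_id=76: amount < 598 → -17
order_id=77: amount < 598 → -18
order_id=78: amount < 106 → 5
order_id=79: amount < 598 → -21
order_id=80: amount < 598 → -17
order_id=81: amount < 598 → -19
order_id=82: amount < 598 → -21

-17, 3, -17, 4, 3, 2, -17, -18, 5, -21, -17, -19, -21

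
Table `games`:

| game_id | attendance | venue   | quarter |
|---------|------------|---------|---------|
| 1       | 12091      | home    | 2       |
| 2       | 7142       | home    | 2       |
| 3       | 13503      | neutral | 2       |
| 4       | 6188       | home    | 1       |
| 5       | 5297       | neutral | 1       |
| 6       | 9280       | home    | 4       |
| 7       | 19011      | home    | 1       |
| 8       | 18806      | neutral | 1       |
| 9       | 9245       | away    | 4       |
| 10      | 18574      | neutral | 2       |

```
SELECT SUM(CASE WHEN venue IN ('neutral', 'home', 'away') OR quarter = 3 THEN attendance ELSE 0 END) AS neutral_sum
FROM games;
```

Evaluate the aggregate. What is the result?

119137

game_id=1: ✓ → 12091
game_id=2: ✓ → 7142
game_id=3: ✓ → 13503
game_id=4: ✓ → 6188
game_id=5: ✓ → 5297
game_id=6: ✓ → 9280
game_id=7: ✓ → 19011
game_id=8: ✓ → 18806
game_id=9: ✓ → 9245
game_id=10: ✓ → 18574
neutral_sum = 12091 + 7142 + 13503 + 6188 + 5297 + 9280 + 19011 + 18806 + 9245 + 18574 = 119137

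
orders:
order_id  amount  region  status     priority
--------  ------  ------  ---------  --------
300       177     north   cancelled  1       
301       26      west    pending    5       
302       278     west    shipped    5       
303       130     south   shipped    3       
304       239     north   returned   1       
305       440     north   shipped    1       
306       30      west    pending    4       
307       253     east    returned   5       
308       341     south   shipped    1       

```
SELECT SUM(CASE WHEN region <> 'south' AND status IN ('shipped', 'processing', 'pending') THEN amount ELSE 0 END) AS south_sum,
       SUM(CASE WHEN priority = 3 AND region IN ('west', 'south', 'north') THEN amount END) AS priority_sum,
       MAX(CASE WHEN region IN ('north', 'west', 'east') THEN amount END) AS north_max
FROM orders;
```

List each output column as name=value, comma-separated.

[south_sum: region <> 'south' AND status IN ('shipped', 'processing', 'pending')]
order_id=300: ✗
order_id=301: ✓ → 26
order_id=302: ✓ → 278
order_id=303: ✗
order_id=304: ✗
order_id=305: ✓ → 440
order_id=306: ✓ → 30
order_id=307: ✗
order_id=308: ✗
south_sum = 26 + 278 + 440 + 30 = 774
—
[priority_sum: priority = 3 AND region IN ('west', 'south', 'north')]
order_id=300: ✗
order_id=301: ✗
order_id=302: ✗
order_id=303: ✓ → 130
order_id=304: ✗
order_id=305: ✗
order_id=306: ✗
order_id=307: ✗
order_id=308: ✗
priority_sum = 130
—
[north_max: region IN ('north', 'west', 'east')]
order_id=300: ✓ → 177
order_id=301: ✓ → 26
order_id=302: ✓ → 278
order_id=303: ✗
order_id=304: ✓ → 239
order_id=305: ✓ → 440
order_id=306: ✓ → 30
order_id=307: ✓ → 253
order_id=308: ✗
north_max = MAX(177, 26, 278, 239, 440, 30, 253) = 440

south_sum=774, priority_sum=130, north_max=440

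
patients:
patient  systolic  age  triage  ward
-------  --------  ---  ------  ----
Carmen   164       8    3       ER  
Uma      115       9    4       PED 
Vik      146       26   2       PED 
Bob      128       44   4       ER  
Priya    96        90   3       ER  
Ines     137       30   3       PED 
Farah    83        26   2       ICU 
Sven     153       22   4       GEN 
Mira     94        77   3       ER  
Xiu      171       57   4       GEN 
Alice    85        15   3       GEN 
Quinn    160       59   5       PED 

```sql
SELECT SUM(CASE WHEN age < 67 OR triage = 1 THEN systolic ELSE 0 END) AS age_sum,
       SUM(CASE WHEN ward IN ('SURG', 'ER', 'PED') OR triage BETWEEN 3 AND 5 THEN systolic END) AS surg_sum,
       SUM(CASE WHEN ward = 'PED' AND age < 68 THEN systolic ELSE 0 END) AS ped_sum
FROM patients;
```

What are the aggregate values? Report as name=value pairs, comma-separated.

age_sum=1342, surg_sum=1449, ped_sum=558

[age_sum: age < 67 OR triage = 1]
patient=Carmen: ✓ → 164
patient=Uma: ✓ → 115
patient=Vik: ✓ → 146
patient=Bob: ✓ → 128
patient=Priya: ✗
patient=Ines: ✓ → 137
patient=Farah: ✓ → 83
patient=Sven: ✓ → 153
patient=Mira: ✗
patient=Xiu: ✓ → 171
patient=Alice: ✓ → 85
patient=Quinn: ✓ → 160
age_sum = 164 + 115 + 146 + 128 + 137 + 83 + 153 + 171 + 85 + 160 = 1342
—
[surg_sum: ward IN ('SURG', 'ER', 'PED') OR triage BETWEEN 3 AND 5]
patient=Carmen: ✓ → 164
patient=Uma: ✓ → 115
patient=Vik: ✓ → 146
patient=Bob: ✓ → 128
patient=Priya: ✓ → 96
patient=Ines: ✓ → 137
patient=Farah: ✗
patient=Sven: ✓ → 153
patient=Mira: ✓ → 94
patient=Xiu: ✓ → 171
patient=Alice: ✓ → 85
patient=Quinn: ✓ → 160
surg_sum = 164 + 115 + 146 + 128 + 96 + 137 + 153 + 94 + 171 + 85 + 160 = 1449
—
[ped_sum: ward = 'PED' AND age < 68]
patient=Carmen: ✗
patient=Uma: ✓ → 115
patient=Vik: ✓ → 146
patient=Bob: ✗
patient=Priya: ✗
patient=Ines: ✓ → 137
patient=Farah: ✗
patient=Sven: ✗
patient=Mira: ✗
patient=Xiu: ✗
patient=Alice: ✗
patient=Quinn: ✓ → 160
ped_sum = 115 + 146 + 137 + 160 = 558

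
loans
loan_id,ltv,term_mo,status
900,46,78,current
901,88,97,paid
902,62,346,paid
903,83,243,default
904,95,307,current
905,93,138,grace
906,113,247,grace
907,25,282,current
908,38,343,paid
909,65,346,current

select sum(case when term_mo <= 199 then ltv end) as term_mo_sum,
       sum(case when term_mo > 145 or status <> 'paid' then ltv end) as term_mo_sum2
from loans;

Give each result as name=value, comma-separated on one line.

term_mo_sum=227, term_mo_sum2=620

[term_mo_sum: term_mo <= 199]
loan_id=900: ✓ → 46
loan_id=901: ✓ → 88
loan_id=902: ✗
loan_id=903: ✗
loan_id=904: ✗
loan_id=905: ✓ → 93
loan_id=906: ✗
loan_id=907: ✗
loan_id=908: ✗
loan_id=909: ✗
term_mo_sum = 46 + 88 + 93 = 227
—
[term_mo_sum2: term_mo > 145 or status <> 'paid']
loan_id=900: ✓ → 46
loan_id=901: ✗
loan_id=902: ✓ → 62
loan_id=903: ✓ → 83
loan_id=904: ✓ → 95
loan_id=905: ✓ → 93
loan_id=906: ✓ → 113
loan_id=907: ✓ → 25
loan_id=908: ✓ → 38
loan_id=909: ✓ → 65
term_mo_sum2 = 46 + 62 + 83 + 95 + 93 + 113 + 25 + 38 + 65 = 620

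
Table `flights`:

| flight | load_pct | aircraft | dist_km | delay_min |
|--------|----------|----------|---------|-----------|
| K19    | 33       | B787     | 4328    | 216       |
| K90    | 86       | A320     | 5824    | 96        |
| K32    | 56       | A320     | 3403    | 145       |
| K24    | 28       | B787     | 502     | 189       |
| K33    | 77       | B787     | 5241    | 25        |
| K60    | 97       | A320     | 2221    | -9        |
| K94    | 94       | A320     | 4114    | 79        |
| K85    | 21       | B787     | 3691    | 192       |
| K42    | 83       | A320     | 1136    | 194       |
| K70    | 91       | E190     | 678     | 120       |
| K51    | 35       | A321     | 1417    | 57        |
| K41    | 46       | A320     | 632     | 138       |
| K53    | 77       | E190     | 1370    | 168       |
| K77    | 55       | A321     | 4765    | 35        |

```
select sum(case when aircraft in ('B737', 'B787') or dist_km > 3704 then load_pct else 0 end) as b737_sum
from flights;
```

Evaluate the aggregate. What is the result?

394

flight=K19: ✓ → 33
flight=K90: ✓ → 86
flight=K32: ✗
flight=K24: ✓ → 28
flight=K33: ✓ → 77
flight=K60: ✗
flight=K94: ✓ → 94
flight=K85: ✓ → 21
flight=K42: ✗
flight=K70: ✗
flight=K51: ✗
flight=K41: ✗
flight=K53: ✗
flight=K77: ✓ → 55
b737_sum = 33 + 86 + 28 + 77 + 94 + 21 + 55 = 394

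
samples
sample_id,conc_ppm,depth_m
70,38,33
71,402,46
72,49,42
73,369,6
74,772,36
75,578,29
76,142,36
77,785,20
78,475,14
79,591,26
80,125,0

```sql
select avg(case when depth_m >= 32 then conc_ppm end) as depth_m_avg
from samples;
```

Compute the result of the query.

280.6

sample_id=70: ✓ → 38
sample_id=71: ✓ → 402
sample_id=72: ✓ → 49
sample_id=73: ✗
sample_id=74: ✓ → 772
sample_id=75: ✗
sample_id=76: ✓ → 142
sample_id=77: ✗
sample_id=78: ✗
sample_id=79: ✗
sample_id=80: ✗
depth_m_avg = (38 + 402 + 49 + 772 + 142) / 5 = 280.6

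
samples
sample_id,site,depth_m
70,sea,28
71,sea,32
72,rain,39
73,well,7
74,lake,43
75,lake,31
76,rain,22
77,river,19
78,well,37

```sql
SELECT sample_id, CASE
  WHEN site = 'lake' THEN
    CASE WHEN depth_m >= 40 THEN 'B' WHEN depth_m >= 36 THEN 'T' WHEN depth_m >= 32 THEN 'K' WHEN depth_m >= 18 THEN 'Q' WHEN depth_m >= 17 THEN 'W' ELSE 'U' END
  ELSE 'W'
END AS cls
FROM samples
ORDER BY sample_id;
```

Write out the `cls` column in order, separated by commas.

sample_id=70: site='sea' → outer ELSE → W
sample_id=71: site='sea' → outer ELSE → W
sample_id=72: site='rain' → outer ELSE → W
sample_id=73: site='well' → outer ELSE → W
sample_id=74: site='lake' → inner[depth_m >= 40] → B
sample_id=75: site='lake' → inner[depth_m >= 18] → Q
sample_id=76: site='rain' → outer ELSE → W
sample_id=77: site='river' → outer ELSE → W
sample_id=78: site='well' → outer ELSE → W

W, W, W, W, B, Q, W, W, W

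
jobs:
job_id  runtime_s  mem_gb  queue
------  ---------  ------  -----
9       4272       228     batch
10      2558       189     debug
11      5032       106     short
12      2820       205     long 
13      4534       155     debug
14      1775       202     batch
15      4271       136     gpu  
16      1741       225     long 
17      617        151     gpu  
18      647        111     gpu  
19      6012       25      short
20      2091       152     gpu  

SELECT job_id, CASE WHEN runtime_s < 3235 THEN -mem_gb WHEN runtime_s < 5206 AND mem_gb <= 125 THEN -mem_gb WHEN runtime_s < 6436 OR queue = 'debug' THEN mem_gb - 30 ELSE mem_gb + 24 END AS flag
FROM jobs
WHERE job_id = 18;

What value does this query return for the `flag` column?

-111

job_id = 18: runtime_s=647, mem_gb=111, queue=gpu.
runtime_s < 3235 → true → -111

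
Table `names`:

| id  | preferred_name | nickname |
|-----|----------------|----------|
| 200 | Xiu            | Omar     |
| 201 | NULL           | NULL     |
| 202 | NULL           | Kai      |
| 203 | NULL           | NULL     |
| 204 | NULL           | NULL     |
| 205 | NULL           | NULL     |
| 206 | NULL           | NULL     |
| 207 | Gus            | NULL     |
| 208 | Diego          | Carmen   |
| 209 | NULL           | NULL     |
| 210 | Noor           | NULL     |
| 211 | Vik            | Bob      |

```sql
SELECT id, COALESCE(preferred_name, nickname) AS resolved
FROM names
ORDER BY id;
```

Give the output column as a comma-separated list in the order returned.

Xiu, NULL, Kai, NULL, NULL, NULL, NULL, Gus, Diego, NULL, Noor, Vik

id=200: preferred_name=Xiu → Xiu
id=201: preferred_name=NULL, nickname=NULL (all NULL) → NULL
id=202: preferred_name=NULL, nickname=Kai → Kai
id=203: preferred_name=NULL, nickname=NULL (all NULL) → NULL
id=204: preferred_name=NULL, nickname=NULL (all NULL) → NULL
id=205: preferred_name=NULL, nickname=NULL (all NULL) → NULL
id=206: preferred_name=NULL, nickname=NULL (all NULL) → NULL
id=207: preferred_name=Gus → Gus
id=208: preferred_name=Diego → Diego
id=209: preferred_name=NULL, nickname=NULL (all NULL) → NULL
id=210: preferred_name=Noor → Noor
id=211: preferred_name=Vik → Vik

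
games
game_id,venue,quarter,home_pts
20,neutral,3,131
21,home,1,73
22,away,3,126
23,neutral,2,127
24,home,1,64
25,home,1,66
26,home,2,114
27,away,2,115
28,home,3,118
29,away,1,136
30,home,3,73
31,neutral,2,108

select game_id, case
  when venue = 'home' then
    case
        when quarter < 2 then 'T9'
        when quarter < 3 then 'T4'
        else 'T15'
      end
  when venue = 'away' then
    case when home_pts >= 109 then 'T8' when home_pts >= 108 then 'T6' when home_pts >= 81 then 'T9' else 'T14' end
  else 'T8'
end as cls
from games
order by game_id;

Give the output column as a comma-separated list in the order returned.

T8, T9, T8, T8, T9, T9, T4, T8, T15, T8, T15, T8

game_id=20: venue='neutral' → outer ELSE → T8
game_id=21: venue='home' → inner[quarter < 2] → T9
game_id=22: venue='away' → inner[home_pts >= 109] → T8
game_id=23: venue='neutral' → outer ELSE → T8
game_id=24: venue='home' → inner[quarter < 2] → T9
game_id=25: venue='home' → inner[quarter < 2] → T9
game_id=26: venue='home' → inner[quarter < 3] → T4
game_id=27: venue='away' → inner[home_pts >= 109] → T8
game_id=28: venue='home' → inner[ELSE] → T15
game_id=29: venue='away' → inner[home_pts >= 109] → T8
game_id=30: venue='home' → inner[ELSE] → T15
game_id=31: venue='neutral' → outer ELSE → T8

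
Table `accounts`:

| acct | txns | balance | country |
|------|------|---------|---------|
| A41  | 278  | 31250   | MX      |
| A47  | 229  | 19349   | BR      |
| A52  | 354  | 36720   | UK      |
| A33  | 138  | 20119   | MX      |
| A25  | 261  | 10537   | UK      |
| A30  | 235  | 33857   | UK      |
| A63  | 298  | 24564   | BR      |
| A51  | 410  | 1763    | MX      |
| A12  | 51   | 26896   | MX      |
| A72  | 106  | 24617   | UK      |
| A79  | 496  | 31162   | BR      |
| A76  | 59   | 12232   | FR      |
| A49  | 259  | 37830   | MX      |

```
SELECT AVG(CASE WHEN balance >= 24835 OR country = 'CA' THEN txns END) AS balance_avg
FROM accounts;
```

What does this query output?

278.8333333333

acct=A41: ✓ → 278
acct=A47: ✗
acct=A52: ✓ → 354
acct=A33: ✗
acct=A25: ✗
acct=A30: ✓ → 235
acct=A63: ✗
acct=A51: ✗
acct=A12: ✓ → 51
acct=A72: ✗
acct=A79: ✓ → 496
acct=A76: ✗
acct=A49: ✓ → 259
balance_avg = (278 + 354 + 235 + 51 + 496 + 259) / 6 = 278.8333333333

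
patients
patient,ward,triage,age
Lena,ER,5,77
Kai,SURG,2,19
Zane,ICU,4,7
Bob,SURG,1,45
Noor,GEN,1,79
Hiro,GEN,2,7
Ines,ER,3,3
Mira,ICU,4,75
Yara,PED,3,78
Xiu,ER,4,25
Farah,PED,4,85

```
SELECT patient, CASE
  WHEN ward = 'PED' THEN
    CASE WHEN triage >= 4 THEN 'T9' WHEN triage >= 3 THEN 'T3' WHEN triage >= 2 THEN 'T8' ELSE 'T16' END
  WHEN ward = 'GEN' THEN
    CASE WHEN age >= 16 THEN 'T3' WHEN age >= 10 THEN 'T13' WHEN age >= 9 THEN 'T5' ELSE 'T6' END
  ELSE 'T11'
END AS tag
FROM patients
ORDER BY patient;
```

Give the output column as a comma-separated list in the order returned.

patient=Bob: ward='SURG' → outer ELSE → T11
patient=Farah: ward='PED' → inner[triage >= 4] → T9
patient=Hiro: ward='GEN' → inner[ELSE] → T6
patient=Ines: ward='ER' → outer ELSE → T11
patient=Kai: ward='SURG' → outer ELSE → T11
patient=Lena: ward='ER' → outer ELSE → T11
patient=Mira: ward='ICU' → outer ELSE → T11
patient=Noor: ward='GEN' → inner[age >= 16] → T3
patient=Xiu: ward='ER' → outer ELSE → T11
patient=Yara: ward='PED' → inner[triage >= 3] → T3
patient=Zane: ward='ICU' → outer ELSE → T11

T11, T9, T6, T11, T11, T11, T11, T3, T11, T3, T11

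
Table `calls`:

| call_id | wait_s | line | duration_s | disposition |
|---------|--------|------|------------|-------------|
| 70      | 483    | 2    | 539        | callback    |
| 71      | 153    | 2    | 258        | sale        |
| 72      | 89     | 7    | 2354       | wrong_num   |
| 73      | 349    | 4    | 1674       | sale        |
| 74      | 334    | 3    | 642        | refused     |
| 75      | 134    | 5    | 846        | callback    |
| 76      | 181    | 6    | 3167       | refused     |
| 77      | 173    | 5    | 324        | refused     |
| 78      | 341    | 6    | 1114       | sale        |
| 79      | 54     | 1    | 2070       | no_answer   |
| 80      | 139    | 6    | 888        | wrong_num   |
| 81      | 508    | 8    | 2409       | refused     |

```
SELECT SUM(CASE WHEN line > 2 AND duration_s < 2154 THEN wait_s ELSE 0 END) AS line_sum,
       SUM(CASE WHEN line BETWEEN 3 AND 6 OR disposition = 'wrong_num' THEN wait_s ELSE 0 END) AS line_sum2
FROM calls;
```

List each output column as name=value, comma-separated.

line_sum=1470, line_sum2=1740

[line_sum: line > 2 AND duration_s < 2154]
call_id=70: ✗
call_id=71: ✗
call_id=72: ✗
call_id=73: ✓ → 349
call_id=74: ✓ → 334
call_id=75: ✓ → 134
call_id=76: ✗
call_id=77: ✓ → 173
call_id=78: ✓ → 341
call_id=79: ✗
call_id=80: ✓ → 139
call_id=81: ✗
line_sum = 349 + 334 + 134 + 173 + 341 + 139 = 1470
—
[line_sum2: line BETWEEN 3 AND 6 OR disposition = 'wrong_num']
call_id=70: ✗
call_id=71: ✗
call_id=72: ✓ → 89
call_id=73: ✓ → 349
call_id=74: ✓ → 334
call_id=75: ✓ → 134
call_id=76: ✓ → 181
call_id=77: ✓ → 173
call_id=78: ✓ → 341
call_id=79: ✗
call_id=80: ✓ → 139
call_id=81: ✗
line_sum2 = 89 + 349 + 334 + 134 + 181 + 173 + 341 + 139 = 1740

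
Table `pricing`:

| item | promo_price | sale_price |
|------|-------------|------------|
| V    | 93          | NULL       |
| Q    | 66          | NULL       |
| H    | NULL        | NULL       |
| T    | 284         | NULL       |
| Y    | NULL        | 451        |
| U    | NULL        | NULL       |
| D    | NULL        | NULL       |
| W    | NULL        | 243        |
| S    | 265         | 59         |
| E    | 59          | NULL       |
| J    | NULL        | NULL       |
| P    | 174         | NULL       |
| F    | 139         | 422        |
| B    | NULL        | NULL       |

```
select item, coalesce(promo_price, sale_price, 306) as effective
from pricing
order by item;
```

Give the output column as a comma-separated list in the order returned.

item=B: promo_price=NULL, sale_price=NULL, → literal 306 → 306
item=D: promo_price=NULL, sale_price=NULL, → literal 306 → 306
item=E: promo_price=59 → 59
item=F: promo_price=139 → 139
item=H: promo_price=NULL, sale_price=NULL, → literal 306 → 306
item=J: promo_price=NULL, sale_price=NULL, → literal 306 → 306
item=P: promo_price=174 → 174
item=Q: promo_price=66 → 66
item=S: promo_price=265 → 265
item=T: promo_price=284 → 284
item=U: promo_price=NULL, sale_price=NULL, → literal 306 → 306
item=V: promo_price=93 → 93
item=W: promo_price=NULL, sale_price=243 → 243
item=Y: promo_price=NULL, sale_price=451 → 451

306, 306, 59, 139, 306, 306, 174, 66, 265, 284, 306, 93, 243, 451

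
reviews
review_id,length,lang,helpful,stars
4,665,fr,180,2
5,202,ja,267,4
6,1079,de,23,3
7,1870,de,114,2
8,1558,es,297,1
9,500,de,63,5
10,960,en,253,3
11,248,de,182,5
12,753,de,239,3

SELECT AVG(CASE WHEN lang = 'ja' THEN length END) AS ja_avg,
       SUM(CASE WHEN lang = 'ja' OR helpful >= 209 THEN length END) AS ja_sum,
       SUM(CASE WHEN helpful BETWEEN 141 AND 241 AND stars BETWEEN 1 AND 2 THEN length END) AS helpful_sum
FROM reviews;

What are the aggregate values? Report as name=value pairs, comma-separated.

ja_avg=202, ja_sum=3473, helpful_sum=665

[ja_avg: lang = 'ja']
review_id=4: ✗
review_id=5: ✓ → 202
review_id=6: ✗
review_id=7: ✗
review_id=8: ✗
review_id=9: ✗
review_id=10: ✗
review_id=11: ✗
review_id=12: ✗
ja_avg = 202
—
[ja_sum: lang = 'ja' OR helpful >= 209]
review_id=4: ✗
review_id=5: ✓ → 202
review_id=6: ✗
review_id=7: ✗
review_id=8: ✓ → 1558
review_id=9: ✗
review_id=10: ✓ → 960
review_id=11: ✗
review_id=12: ✓ → 753
ja_sum = 202 + 1558 + 960 + 753 = 3473
—
[helpful_sum: helpful BETWEEN 141 AND 241 AND stars BETWEEN 1 AND 2]
review_id=4: ✓ → 665
review_id=5: ✗
review_id=6: ✗
review_id=7: ✗
review_id=8: ✗
review_id=9: ✗
review_id=10: ✗
review_id=11: ✗
review_id=12: ✗
helpful_sum = 665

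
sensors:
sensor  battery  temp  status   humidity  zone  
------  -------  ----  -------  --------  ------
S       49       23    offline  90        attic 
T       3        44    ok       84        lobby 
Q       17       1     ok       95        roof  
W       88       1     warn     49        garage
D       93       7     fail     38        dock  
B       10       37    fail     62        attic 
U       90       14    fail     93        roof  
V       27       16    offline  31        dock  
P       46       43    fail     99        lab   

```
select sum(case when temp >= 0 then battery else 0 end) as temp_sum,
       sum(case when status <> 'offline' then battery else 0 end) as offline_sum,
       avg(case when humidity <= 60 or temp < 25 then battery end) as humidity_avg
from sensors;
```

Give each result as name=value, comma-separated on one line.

[temp_sum: temp >= 0]
sensor=S: ✓ → 49
sensor=T: ✓ → 3
sensor=Q: ✓ → 17
sensor=W: ✓ → 88
sensor=D: ✓ → 93
sensor=B: ✓ → 10
sensor=U: ✓ → 90
sensor=V: ✓ → 27
sensor=P: ✓ → 46
temp_sum = 49 + 3 + 17 + 88 + 93 + 10 + 90 + 27 + 46 = 423
—
[offline_sum: status <> 'offline']
sensor=S: ✗
sensor=T: ✓ → 3
sensor=Q: ✓ → 17
sensor=W: ✓ → 88
sensor=D: ✓ → 93
sensor=B: ✓ → 10
sensor=U: ✓ → 90
sensor=V: ✗
sensor=P: ✓ → 46
offline_sum = 3 + 17 + 88 + 93 + 10 + 90 + 46 = 347
—
[humidity_avg: humidity <= 60 or temp < 25]
sensor=S: ✓ → 49
sensor=T: ✗
sensor=Q: ✓ → 17
sensor=W: ✓ → 88
sensor=D: ✓ → 93
sensor=B: ✗
sensor=U: ✓ → 90
sensor=V: ✓ → 27
sensor=P: ✗
humidity_avg = (49 + 17 + 88 + 93 + 90 + 27) / 6 = 60.6666666667

temp_sum=423, offline_sum=347, humidity_avg=60.6666666667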